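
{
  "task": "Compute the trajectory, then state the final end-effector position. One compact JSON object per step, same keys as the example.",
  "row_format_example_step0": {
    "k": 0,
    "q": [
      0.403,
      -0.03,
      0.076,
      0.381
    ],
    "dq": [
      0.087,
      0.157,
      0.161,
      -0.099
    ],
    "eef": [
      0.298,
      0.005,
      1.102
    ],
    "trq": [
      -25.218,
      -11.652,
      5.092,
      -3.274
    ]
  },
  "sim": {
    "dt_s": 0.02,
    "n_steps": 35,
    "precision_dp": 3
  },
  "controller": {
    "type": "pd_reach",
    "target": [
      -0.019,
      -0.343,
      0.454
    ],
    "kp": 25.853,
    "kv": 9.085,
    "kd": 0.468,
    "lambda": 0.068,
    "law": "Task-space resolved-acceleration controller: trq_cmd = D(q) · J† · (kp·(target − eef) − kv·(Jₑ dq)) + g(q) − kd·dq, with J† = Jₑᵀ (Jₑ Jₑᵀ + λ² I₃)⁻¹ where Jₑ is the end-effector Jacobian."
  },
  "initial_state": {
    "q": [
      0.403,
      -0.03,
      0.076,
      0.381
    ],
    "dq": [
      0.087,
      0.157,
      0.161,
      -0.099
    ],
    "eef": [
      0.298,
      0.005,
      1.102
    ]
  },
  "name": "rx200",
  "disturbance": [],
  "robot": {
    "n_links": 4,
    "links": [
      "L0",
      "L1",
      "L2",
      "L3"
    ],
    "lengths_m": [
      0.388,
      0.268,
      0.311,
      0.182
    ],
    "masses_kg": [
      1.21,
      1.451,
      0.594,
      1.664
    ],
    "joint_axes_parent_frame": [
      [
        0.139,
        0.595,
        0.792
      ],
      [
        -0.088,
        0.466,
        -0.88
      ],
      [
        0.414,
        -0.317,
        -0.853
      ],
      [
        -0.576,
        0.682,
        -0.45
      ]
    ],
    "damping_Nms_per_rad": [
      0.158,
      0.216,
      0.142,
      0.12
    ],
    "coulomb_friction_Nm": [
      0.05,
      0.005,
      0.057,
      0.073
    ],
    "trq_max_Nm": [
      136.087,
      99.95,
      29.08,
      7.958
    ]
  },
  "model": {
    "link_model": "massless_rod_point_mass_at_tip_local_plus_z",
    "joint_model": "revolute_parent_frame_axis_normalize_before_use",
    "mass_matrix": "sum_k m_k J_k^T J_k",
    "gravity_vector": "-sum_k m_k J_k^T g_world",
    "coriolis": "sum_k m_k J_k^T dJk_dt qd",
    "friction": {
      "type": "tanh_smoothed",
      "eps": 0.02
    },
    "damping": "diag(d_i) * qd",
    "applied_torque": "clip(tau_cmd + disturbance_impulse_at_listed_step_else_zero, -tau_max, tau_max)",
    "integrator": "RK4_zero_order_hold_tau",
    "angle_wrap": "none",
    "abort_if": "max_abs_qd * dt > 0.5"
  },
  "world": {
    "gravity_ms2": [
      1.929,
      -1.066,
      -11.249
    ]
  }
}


{"k":1,"q":[0.404,-0.033,0.088,0.398],"dq":[-0.005,-0.405,1.028,1.612],"eef":[0.298,0.003,1.101],"trq":[-23.632,-10.313,3.999,-3.688]}
{"k":2,"q":[0.402,-0.04,0.111,0.426],"dq":[-0.15,-0.39,1.264,1.24],"eef":[0.297,-0.001,1.101],"trq":[-21.689,-9.075,3.241,-3.06]}
{"k":3,"q":[0.398,-0.05,0.139,0.452],"dq":[-0.241,-0.563,1.496,1.383],"eef":[0.292,-0.008,1.101],"trq":[-20.002,-7.93,2.637,-2.771]}
{"k":4,"q":[0.392,-0.062,0.171,0.48],"dq":[-0.325,-0.687,1.655,1.443],"eef":[0.286,-0.016,1.101],"trq":[-18.472,-6.913,2.138,-2.484]}
{"k":5,"q":[0.385,-0.076,0.205,0.509],"dq":[-0.393,-0.812,1.772,1.534],"eef":[0.278,-0.025,1.102],"trq":[-17.108,-6.0,1.713,-2.251]}
{"k":6,"q":[0.377,-0.093,0.242,0.541],"dq":[-0.451,-0.928,1.856,1.632],"eef":[0.268,-0.035,1.103],"trq":[-15.889,-5.176,1.338,-2.052]}
{"k":7,"q":[0.367,-0.112,0.279,0.574],"dq":[-0.501,-1.036,1.914,1.736],"eef":[0.257,-0.046,1.103],"trq":[-14.793,-4.426,0.999,-1.883]}
{"k":8,"q":[0.356,-0.134,0.318,0.61],"dq":[-0.544,-1.134,1.953,1.844],"eef":[0.245,-0.058,1.103],"trq":[-13.793,-3.736,0.682,-1.737]}
{"k":9,"q":[0.345,-0.157,0.358,0.648],"dq":[-0.583,-1.22,1.978,1.953],"eef":[0.232,-0.069,1.102],"trq":[-12.867,-3.093,0.38,-1.612]}
{"k":10,"q":[0.333,-0.182,0.398,0.688],"dq":[-0.619,-1.291,1.993,2.059],"eef":[0.218,-0.082,1.101],"trq":[-11.991,-2.488,0.086,-1.505]}
{"k":11,"q":[0.32,-0.208,0.438,0.73],"dq":[-0.652,-1.348,2.001,2.16],"eef":[0.204,-0.094,1.1],"trq":[-11.149,-1.914,-0.202,-1.414]}
{"k":12,"q":[0.307,-0.235,0.478,0.774],"dq":[-0.682,-1.388,2.005,2.255],"eef":[0.189,-0.106,1.097],"trq":[-10.33,-1.368,-0.488,-1.34]}
{"k":13,"q":[0.293,-0.263,0.518,0.819],"dq":[-0.708,-1.413,2.007,2.34],"eef":[0.174,-0.119,1.094],"trq":[-9.526,-0.85,-0.772,-1.28]}
{"k":14,"q":[0.278,-0.291,0.558,0.867],"dq":[-0.729,-1.423,2.007,2.414],"eef":[0.159,-0.131,1.09],"trq":[-8.737,-0.36,-1.053,-1.235]}
{"k":15,"q":[0.264,-0.319,0.598,0.916],"dq":[-0.746,-1.417,2.007,2.476],"eef":[0.144,-0.144,1.086],"trq":[-7.964,0.098,-1.331,-1.205]}
{"k":16,"q":[0.249,-0.347,0.639,0.965],"dq":[-0.756,-1.398,2.007,2.526],"eef":[0.129,-0.156,1.08],"trq":[-7.213,0.523,-1.604,-1.191]}
{"k":17,"q":[0.233,-0.375,0.679,1.016],"dq":[-0.761,-1.368,2.006,2.564],"eef":[0.115,-0.168,1.074],"trq":[-6.489,0.912,-1.871,-1.192]}
{"k":18,"q":[0.218,-0.401,0.719,1.068],"dq":[-0.758,-1.327,2.004,2.59],"eef":[0.1,-0.18,1.066],"trq":[-5.8,1.264,-2.131,-1.209]}
{"k":19,"q":[0.203,-0.427,0.759,1.119],"dq":[-0.749,-1.277,2.002,2.603],"eef":[0.086,-0.192,1.058],"trq":[-5.153,1.578,-2.383,-1.24]}
{"k":20,"q":[0.188,-0.452,0.799,1.171],"dq":[-0.732,-1.221,1.998,2.606],"eef":[0.073,-0.203,1.05],"trq":[-4.553,1.854,-2.624,-1.285]}
{"k":21,"q":[0.174,-0.476,0.839,1.223],"dq":[-0.709,-1.161,1.993,2.598],"eef":[0.06,-0.214,1.04],"trq":[-4.005,2.095,-2.855,-1.343]}
{"k":22,"q":[0.16,-0.499,0.879,1.275],"dq":[-0.679,-1.098,1.985,2.582],"eef":[0.048,-0.225,1.03],"trq":[-3.514,2.302,-3.074,-1.411]}
{"k":23,"q":[0.147,-0.52,0.918,1.326],"dq":[-0.643,-1.033,1.976,2.556],"eef":[0.036,-0.235,1.02],"trq":[-3.081,2.48,-3.28,-1.49]}
{"k":24,"q":[0.135,-0.54,0.958,1.377],"dq":[-0.602,-0.969,1.965,2.523],"eef":[0.025,-0.245,1.008],"trq":[-2.707,2.633,-3.474,-1.576]}
{"k":25,"q":[0.123,-0.558,0.997,1.427],"dq":[-0.557,-0.906,1.953,2.483],"eef":[0.014,-0.254,0.997],"trq":[-2.393,2.763,-3.653,-1.667]}
{"k":26,"q":[0.112,-0.576,1.036,1.476],"dq":[-0.507,-0.846,1.939,2.437],"eef":[0.005,-0.263,0.985],"trq":[-2.137,2.877,-3.819,-1.761]}
{"k":27,"q":[0.103,-0.592,1.074,1.524],"dq":[-0.455,-0.788,1.924,2.385],"eef":[-0.004,-0.272,0.972],"trq":[-1.937,2.977,-3.97,-1.857]}
{"k":28,"q":[0.094,-0.607,1.113,1.571],"dq":[-0.4,-0.735,1.909,2.329],"eef":[-0.012,-0.28,0.959],"trq":[-1.79,3.067,-4.106,-1.952]}
{"k":29,"q":[0.087,-0.622,1.151,1.617],"dq":[-0.344,-0.685,1.893,2.268],"eef":[-0.02,-0.288,0.946],"trq":[-1.693,3.152,-4.228,-2.044]}
{"k":30,"q":[0.08,-0.635,1.188,1.662],"dq":[-0.287,-0.64,1.876,2.205],"eef":[-0.027,-0.295,0.933],"trq":[-1.641,3.232,-4.334,-2.132]}
{"k":31,"q":[0.075,-0.647,1.226,1.705],"dq":[-0.23,-0.598,1.86,2.138],"eef":[-0.033,-0.302,0.92],"trq":[-1.631,3.312,-4.425,-2.214]}
{"k":32,"q":[0.071,-0.659,1.263,1.747],"dq":[-0.173,-0.561,1.844,2.069],"eef":[-0.038,-0.309,0.907],"trq":[-1.658,3.393,-4.501,-2.289]}
{"k":33,"q":[0.068,-0.67,1.3,1.788],"dq":[-0.117,-0.528,1.828,1.998],"eef":[-0.043,-0.315,0.893],"trq":[-1.719,3.476,-4.561,-2.356]}
{"k":34,"q":[0.067,-0.68,1.336,1.827],"dq":[-0.062,-0.499,1.812,1.927],"eef":[-0.047,-0.321,0.88],"trq":[-1.81,3.562,-4.607,-2.414]}
{"k":35,"q":[0.066,-0.69,1.372,1.865],"dq":[-0.01,-0.473,1.795,1.855],"eef":[-0.05,-0.327,0.867]}
{"summary": "final eef position (m): -0.050 -0.327 0.867"}


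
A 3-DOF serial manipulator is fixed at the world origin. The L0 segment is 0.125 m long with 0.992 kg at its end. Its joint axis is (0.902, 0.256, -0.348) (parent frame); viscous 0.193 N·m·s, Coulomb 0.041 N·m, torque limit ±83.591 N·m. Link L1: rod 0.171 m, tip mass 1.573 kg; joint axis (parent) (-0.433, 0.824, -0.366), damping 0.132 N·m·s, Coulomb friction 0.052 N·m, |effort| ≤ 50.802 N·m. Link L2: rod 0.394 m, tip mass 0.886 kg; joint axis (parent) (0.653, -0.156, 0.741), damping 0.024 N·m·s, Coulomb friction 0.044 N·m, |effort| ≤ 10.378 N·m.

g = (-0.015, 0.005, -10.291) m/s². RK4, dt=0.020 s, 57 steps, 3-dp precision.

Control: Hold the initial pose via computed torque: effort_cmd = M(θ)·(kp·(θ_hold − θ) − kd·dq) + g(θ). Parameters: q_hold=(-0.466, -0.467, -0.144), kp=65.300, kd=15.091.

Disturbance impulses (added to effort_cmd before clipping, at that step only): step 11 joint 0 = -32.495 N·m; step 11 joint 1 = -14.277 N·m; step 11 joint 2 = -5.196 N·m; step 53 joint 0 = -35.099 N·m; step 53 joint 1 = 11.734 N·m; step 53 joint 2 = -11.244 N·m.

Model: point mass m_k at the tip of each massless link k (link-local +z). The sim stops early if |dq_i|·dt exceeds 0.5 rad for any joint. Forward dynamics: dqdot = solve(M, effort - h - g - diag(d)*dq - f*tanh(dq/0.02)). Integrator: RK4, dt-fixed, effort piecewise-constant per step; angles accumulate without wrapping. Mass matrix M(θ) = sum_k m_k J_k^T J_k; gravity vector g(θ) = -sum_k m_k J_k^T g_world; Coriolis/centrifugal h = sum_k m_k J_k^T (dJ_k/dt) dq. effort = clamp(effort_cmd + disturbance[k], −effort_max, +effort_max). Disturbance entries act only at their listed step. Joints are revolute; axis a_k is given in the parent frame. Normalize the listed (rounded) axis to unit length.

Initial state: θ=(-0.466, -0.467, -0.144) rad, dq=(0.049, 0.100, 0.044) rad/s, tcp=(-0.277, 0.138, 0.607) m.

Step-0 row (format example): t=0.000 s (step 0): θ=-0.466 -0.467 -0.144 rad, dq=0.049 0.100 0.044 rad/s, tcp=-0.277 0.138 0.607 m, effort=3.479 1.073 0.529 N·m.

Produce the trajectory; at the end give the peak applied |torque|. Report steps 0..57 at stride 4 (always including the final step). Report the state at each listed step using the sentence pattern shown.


t=0.080 s (step 4): θ=-0.464 -0.464 -0.144 rad, dq=0.002 0.006 0.004 rad/s, tcp=-0.275 0.138 0.608 m, effort=3.607 1.300 0.521 N·m.
t=0.160 s (step 8): θ=-0.464 -0.464 -0.144 rad, dq=-0.006 -0.005 0.005 rad/s, tcp=-0.276 0.138 0.608 m, effort=3.626 1.341 0.517 N·m.
t=0.240 s (step 12): θ=-0.490 -0.484 -0.144 rad, dq=-2.533 -1.971 -0.015 rad/s, tcp=-0.287 0.141 0.601 m, effort=13.914 5.611 2.254 N·m.
t=0.320 s (step 16): θ=-0.588 -0.557 -0.152 rad, dq=-0.302 -0.179 -0.018 rad/s, tcp=-0.328 0.152 0.573 m, effort=7.257 2.110 1.322 N·m.
t=0.400 s (step 20): θ=-0.581 -0.550 -0.151 rad, dq=0.320 0.235 0.008 rad/s, tcp=-0.325 0.153 0.575 m, effort=4.895 1.427 0.824 N·m.
t=0.480 s (step 24): θ=-0.551 -0.529 -0.151 rad, dq=0.383 0.269 0.008 rad/s, tcp=-0.313 0.150 0.584 m, effort=4.058 1.275 0.636 N·m.
t=0.560 s (step 28): θ=-0.524 -0.510 -0.150 rad, dq=0.304 0.210 0.005 rad/s, tcp=-0.302 0.146 0.591 m, effort=3.753 1.277 0.561 N·m.
t=0.640 s (step 32): θ=-0.503 -0.495 -0.150 rad, dq=0.211 0.143 0.003 rad/s, tcp=-0.293 0.144 0.597 m, effort=3.652 1.319 0.530 N·m.
t=0.720 s (step 36): θ=-0.489 -0.486 -0.149 rad, dq=0.137 0.091 0.001 rad/s, tcp=-0.288 0.141 0.601 m, effort=3.629 1.360 0.519 N·m.
t=0.800 s (step 40): θ=-0.481 -0.480 -0.149 rad, dq=0.085 0.055 0.000 rad/s, tcp=-0.284 0.140 0.603 m, effort=3.635 1.389 0.517 N·m.
t=0.880 s (step 44): θ=-0.475 -0.477 -0.149 rad, dq=0.052 0.033 -0.000 rad/s, tcp=-0.282 0.139 0.604 m, effort=3.648 1.405 0.517 N·m.
t=0.960 s (step 48): θ=-0.472 -0.475 -0.148 rad, dq=0.031 0.021 -0.001 rad/s, tcp=-0.281 0.139 0.605 m, effort=3.658 1.410 0.519 N·m.
t=1.040 s (step 52): θ=-0.470 -0.473 -0.148 rad, dq=0.020 0.014 -0.001 rad/s, tcp=-0.280 0.138 0.606 m, effort=3.662 1.407 0.521 N·m.
t=1.120 s (step 56): θ=-0.545 -0.468 -0.140 rad, dq=-0.811 0.075 -0.028 rad/s, tcp=-0.294 0.171 0.591 m, effort=10.596 -1.358 2.766 N·m.
t=1.140 s (step 57): θ=-0.558 -0.467 -0.140 rad, dq=-0.453 0.061 -0.027 rad/s, tcp=-0.296 0.177 0.588 m.
max |effort| (N·m): 31.437


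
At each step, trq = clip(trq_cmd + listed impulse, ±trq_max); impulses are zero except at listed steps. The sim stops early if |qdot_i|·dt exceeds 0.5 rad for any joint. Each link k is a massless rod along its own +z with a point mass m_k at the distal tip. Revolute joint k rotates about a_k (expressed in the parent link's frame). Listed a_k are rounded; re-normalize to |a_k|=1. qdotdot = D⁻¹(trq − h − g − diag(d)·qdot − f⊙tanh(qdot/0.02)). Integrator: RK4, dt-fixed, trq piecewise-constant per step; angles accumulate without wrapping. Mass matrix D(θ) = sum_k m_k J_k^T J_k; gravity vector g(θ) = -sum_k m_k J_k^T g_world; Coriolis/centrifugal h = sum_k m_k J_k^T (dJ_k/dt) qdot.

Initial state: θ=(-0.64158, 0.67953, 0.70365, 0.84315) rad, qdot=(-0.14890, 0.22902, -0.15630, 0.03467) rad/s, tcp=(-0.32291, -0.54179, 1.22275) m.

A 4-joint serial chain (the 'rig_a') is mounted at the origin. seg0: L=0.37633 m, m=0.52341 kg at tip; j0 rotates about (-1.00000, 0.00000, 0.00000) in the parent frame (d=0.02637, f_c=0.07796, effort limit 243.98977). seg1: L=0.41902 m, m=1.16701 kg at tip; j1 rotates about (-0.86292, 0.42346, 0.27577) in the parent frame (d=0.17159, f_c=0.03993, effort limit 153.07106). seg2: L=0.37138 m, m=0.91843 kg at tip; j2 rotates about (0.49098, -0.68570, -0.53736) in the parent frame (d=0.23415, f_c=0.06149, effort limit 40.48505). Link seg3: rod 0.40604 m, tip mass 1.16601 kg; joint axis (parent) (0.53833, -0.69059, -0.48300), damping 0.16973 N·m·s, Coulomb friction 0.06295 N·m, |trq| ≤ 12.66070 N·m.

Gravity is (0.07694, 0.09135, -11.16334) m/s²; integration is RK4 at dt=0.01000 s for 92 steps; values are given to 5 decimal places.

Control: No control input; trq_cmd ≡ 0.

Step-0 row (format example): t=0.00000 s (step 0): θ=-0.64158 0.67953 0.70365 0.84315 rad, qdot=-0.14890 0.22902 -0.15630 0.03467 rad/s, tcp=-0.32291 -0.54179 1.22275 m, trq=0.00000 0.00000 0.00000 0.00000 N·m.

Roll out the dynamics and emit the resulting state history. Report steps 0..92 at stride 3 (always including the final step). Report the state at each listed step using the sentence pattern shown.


t=0.03000 s (step 3): θ=-0.65872 0.70976 0.71502 0.84304 rad, qdot=-0.97735 1.74556 0.84932 0.01326 rad/s, tcp=-0.31901 -0.54321 1.21907 m, trq=0.00000 0.00000 0.00000 0.00000 N·m.
t=0.06000 s (step 6): θ=-0.69945 0.78233 0.75123 0.84575 rad, qdot=-1.72517 3.05706 1.49415 0.21089 rad/s, tcp=-0.31550 -0.54568 1.20536 m, trq=0.00000 0.00000 0.00000 0.00000 N·m.
t=0.09000 s (step 9): θ=-0.76152 0.89114 0.80028 0.85818 rad, qdot=-2.40203 4.16412 1.70245 0.65560 rad/s, tcp=-0.31213 -0.54961 1.18151 m, trq=0.00000 0.00000 0.00000 0.00000 N·m.
t=0.12000 s (step 12): θ=-0.84303 1.03022 0.84901 0.88717 rad, qdot=-3.02449 5.07486 1.47527 1.30755 rad/s, tcp=-0.30868 -0.55548 1.14741 m, trq=0.00000 0.00000 0.00000 0.00000 N·m.
t=0.15000 s (step 15): θ=-0.94261 1.19354 0.88473 0.93813 rad, qdot=-3.60929 5.77663 0.84329 2.10766 rad/s, tcp=-0.30505 -0.56373 1.10317 m, trq=0.00000 0.00000 0.00000 0.00000 N·m.
t=0.18000 s (step 18): θ=-1.05944 1.37448 0.89620 1.01414 rad, qdot=-4.17942 6.24562 -0.12668 2.95493 rad/s, tcp=-0.30134 -0.57456 1.04917 m, trq=0.00000 0.00000 0.00000 0.00000 N·m.
t=0.21000 s (step 21): θ=-1.19354 1.56582 0.87504 1.11403 rad, qdot=-4.76640 6.46584 -1.31929 3.68156 rad/s, tcp=-0.29791 -0.58787 0.98603 m, trq=0.00000 0.00000 0.00000 0.00000 N·m.
t=0.24000 s (step 24): θ=-1.34600 1.75977 0.81536 1.23299 rad, qdot=-5.41057 6.42035 -2.68086 4.20485 rad/s, tcp=-0.29530 -0.60321 0.91450 m, trq=0.00000 0.00000 0.00000 0.00000 N·m.
t=0.27000 s (step 27): θ=-1.51911 1.94840 0.71335 1.36312 rad, qdot=-6.14828 6.11226 -4.12546 4.40969 rad/s, tcp=-0.29419 -0.62000 0.83525 m, trq=0.00000 0.00000 0.00000 0.00000 N·m.
t=0.30000 s (step 30): θ=-1.71601 2.12409 0.56809 1.49354 rad, qdot=-6.99684 5.56315 -5.54218 4.21247 rad/s, tcp=-0.29534 -0.63780 0.74879 m, trq=0.00000 0.00000 0.00000 0.00000 N·m.
t=0.33000 s (step 33): θ=-1.93998 2.28034 0.38276 1.61133 rad, qdot=-7.95055 4.82992 -6.76401 3.56201 rad/s, tcp=-0.29937 -0.65648 0.65526 m, trq=0.00000 0.00000 0.00000 0.00000 N·m.
t=0.36000 s (step 36): θ=-2.19394 2.41291 0.16621 1.70256 rad, qdot=-8.99414 3.99926 -7.59108 2.44314 rad/s, tcp=-0.30626 -0.67615 0.55428 m, trq=0.00000 0.00000 0.00000 0.00000 N·m.
t=0.39000 s (step 39): θ=-2.48037 2.51999 -0.06720 1.75344 rad, qdot=-10.10998 3.13454 -7.87070 0.87765 rad/s, tcp=-0.31503 -0.69678 0.44490 m, trq=0.00000 0.00000 0.00000 0.00000 N·m.
t=0.42000 s (step 42): θ=-2.80047 2.60038 -0.30018 1.75167 rad, qdot=-11.21072 2.20642 -7.56607 -1.04025 rad/s, tcp=-0.32348 -0.71773 0.32574 m, trq=0.00000 0.00000 0.00000 0.00000 N·m.
t=0.45000 s (step 45): θ=-3.15019 2.65109 -0.51444 1.68742 rad, qdot=-12.02075 1.15040 -6.59059 -3.31039 rad/s, tcp=-0.32810 -0.73752 0.19523 m, trq=0.00000 0.00000 0.00000 0.00000 N·m.
t=0.48000 s (step 48): θ=-3.51417 2.66824 -0.68640 1.54809 rad, qdot=-12.07809 -0.01558 -4.68879 -6.08042 rad/s, tcp=-0.32494 -0.75407 0.05245 m, trq=0.00000 0.00000 0.00000 0.00000 N·m.
t=0.51000 s (step 51): θ=-3.86310 2.65085 -0.78283 1.31553 rad, qdot=-10.96706 -1.11169 -1.50352 -9.54191 rad/s, tcp=-0.31114 -0.76455 -0.10240 m, trq=0.00000 0.00000 0.00000 0.00000 N·m.
t=0.54000 s (step 54): θ=-4.15882 2.60470 -0.76241 0.97067 rad, qdot=-8.52431 -1.89766 3.08178 -13.45121 rad/s, tcp=-0.28629 -0.76417 -0.26771 m, trq=0.00000 0.00000 0.00000 0.00000 N·m.
t=0.57000 s (step 57): θ=-4.36162 2.54096 -0.58836 0.51816 rad, qdot=-4.80573 -2.31732 8.53265 -16.29620 rad/s, tcp=-0.25076 -0.74384 -0.44006 m, trq=0.00000 0.00000 0.00000 0.00000 N·m.
t=0.60000 s (step 60): θ=-4.44146 2.46292 -0.26758 0.03663 rad, qdot=-0.57481 -3.01861 12.25778 -14.91363 rad/s, tcp=-0.20143 -0.69204 -0.61474 m, trq=0.00000 0.00000 0.00000 0.00000 N·m.
t=0.63000 s (step 63): θ=-4.40787 2.34970 0.10661 -0.33722 rad, qdot=2.56920 -4.69385 12.11971 -9.72439 rad/s, tcp=-0.13358 -0.60756 -0.78953 m, trq=0.00000 0.00000 0.00000 0.00000 N·m.
t=0.66000 s (step 66): θ=-4.29894 2.17221 0.43487 -0.54553 rad, qdot=4.56976 -7.29221 9.44948 -4.27955 rad/s, tcp=-0.05029 -0.49839 -0.96480 m, trq=0.00000 0.00000 0.00000 0.00000 N·m.
t=0.69000 s (step 69): θ=-4.13705 1.90142 0.65525 -0.60318 rad, qdot=6.22919 -10.98368 4.90105 0.26790 rad/s, tcp=0.03846 -0.37001 -1.13910 m, trq=0.00000 0.00000 0.00000 0.00000 N·m.
t=0.72000 s (step 72): θ=-3.92094 1.49484 0.70054 -0.53796 rad, qdot=8.32277 -16.55223 -2.63780 4.09318 rad/s, tcp=0.12046 -0.22947 -1.30973 m, trq=0.00000 0.00000 0.00000 0.00000 N·m.
t=0.75000 s (step 75): θ=-3.61868 0.85849 0.40219 -0.32632 rad, qdot=12.54317 -27.79497 -20.85785 11.80624 rad/s, tcp=0.18745 -0.08734 -1.47374 m, trq=0.00000 0.00000 0.00000 0.00000 N·m.
t=0.78000 s (step 78): θ=-3.22547 -0.16983 -0.74080 0.27300 rad, qdot=6.32521 -24.03464 -31.46480 14.01157 rad/s, tcp=0.18958 0.04255 -1.51676 m, trq=0.00000 0.00000 0.00000 0.00000 N·m.
t=0.81000 s (step 81): θ=-3.13584 -0.66822 -1.34894 0.46437 rad, qdot=1.26025 -12.61534 -13.46717 1.65224 rad/s, tcp=0.10219 0.13179 -1.43393 m, trq=0.00000 0.00000 0.00000 0.00000 N·m.
t=0.84000 s (step 84): θ=-3.11759 -0.99538 -1.64270 0.43749 rad, qdot=0.15616 -9.59017 -6.73103 -2.95775 rad/s, tcp=0.00842 0.21611 -1.35962 m, trq=0.00000 0.00000 0.00000 0.00000 N·m.
t=0.87000 s (step 87): θ=-3.11962 -1.25504 -1.77368 0.30552 rad, qdot=-0.22060 -7.79950 -2.21844 -5.59270 rad/s, tcp=-0.08262 0.30240 -1.28988 m, trq=0.00000 0.00000 0.00000 0.00000 N·m.
t=0.90000 s (step 90): θ=-3.12769 -1.46518 -1.78625 0.11661 rad, qdot=-0.27968 -6.21466 1.21488 -6.73671 rad/s, tcp=-0.16669 0.39167 -1.21904 m, trq=0.00000 0.00000 0.00000 0.00000 N·m.
t=0.92000 s (step 92): θ=-3.13276 -1.57892 -1.74356 -0.01838 rad, qdot=-0.21811 -5.15872 2.98889 -6.65761 rad/s, tcp=-0.21734 0.45258 -1.16934 m.


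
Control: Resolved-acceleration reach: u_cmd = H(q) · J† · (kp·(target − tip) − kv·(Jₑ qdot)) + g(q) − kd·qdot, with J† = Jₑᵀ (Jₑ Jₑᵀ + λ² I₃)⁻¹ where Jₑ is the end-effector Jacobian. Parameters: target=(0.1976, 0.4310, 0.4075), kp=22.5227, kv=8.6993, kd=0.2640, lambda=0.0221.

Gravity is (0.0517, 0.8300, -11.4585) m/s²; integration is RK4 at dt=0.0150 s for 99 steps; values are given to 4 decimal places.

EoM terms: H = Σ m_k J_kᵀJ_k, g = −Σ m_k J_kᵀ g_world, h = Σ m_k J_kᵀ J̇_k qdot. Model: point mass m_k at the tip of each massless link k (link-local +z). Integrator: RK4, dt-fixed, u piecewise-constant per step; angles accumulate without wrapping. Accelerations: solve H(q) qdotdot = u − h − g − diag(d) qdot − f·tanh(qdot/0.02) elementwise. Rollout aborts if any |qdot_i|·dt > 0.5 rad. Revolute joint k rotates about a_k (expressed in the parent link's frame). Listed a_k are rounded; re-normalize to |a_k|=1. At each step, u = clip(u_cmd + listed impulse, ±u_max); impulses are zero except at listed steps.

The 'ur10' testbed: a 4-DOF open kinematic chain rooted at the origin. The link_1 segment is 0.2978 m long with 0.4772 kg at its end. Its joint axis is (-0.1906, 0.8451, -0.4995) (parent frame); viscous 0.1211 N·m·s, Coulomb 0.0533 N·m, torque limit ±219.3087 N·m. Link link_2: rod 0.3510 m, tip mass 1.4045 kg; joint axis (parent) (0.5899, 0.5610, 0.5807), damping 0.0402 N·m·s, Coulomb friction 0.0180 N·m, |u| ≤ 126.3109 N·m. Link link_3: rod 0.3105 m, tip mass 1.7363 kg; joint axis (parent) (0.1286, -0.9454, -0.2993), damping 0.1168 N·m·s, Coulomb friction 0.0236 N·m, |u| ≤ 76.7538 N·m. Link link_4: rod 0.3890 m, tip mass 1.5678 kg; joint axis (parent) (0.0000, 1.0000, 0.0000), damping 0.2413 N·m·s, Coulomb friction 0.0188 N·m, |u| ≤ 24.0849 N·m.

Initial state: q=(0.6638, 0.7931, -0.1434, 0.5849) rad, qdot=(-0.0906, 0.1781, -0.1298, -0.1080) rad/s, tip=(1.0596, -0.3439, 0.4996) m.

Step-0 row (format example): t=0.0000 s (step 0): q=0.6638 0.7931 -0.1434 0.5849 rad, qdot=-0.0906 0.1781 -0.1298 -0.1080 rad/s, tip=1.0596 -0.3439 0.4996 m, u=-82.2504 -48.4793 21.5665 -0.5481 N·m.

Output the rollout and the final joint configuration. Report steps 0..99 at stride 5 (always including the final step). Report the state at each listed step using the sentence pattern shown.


t=0.0750 s (step 5): q=0.5358 0.9153 -0.0336 0.8241 rad, qdot=-2.5663 2.1836 2.4504 5.1674 rad/s, tip=1.0167 -0.2995 0.4973 m, u=-45.6708 -33.2336 11.4321 -2.5205 N·m.
t=0.1500 s (step 10): q=0.3529 1.0350 0.1326 1.2256 rad, qdot=-2.2025 0.9729 1.6374 5.0967 rad/s, tip=0.9217 -0.2082 0.5083 m, u=-25.3789 -22.0573 5.7835 -2.8879 N·m.
t=0.2250 s (step 15): q=0.2053 1.0776 0.1945 1.5596 rad, qdot=-1.7769 0.3049 0.0396 3.7594 rad/s, tip=0.8101 -0.1067 0.5220 m, u=-15.9537 -16.1515 4.3489 -3.6490 N·m.
t=0.3000 s (step 20): q=0.0815 1.0980 0.1504 1.7888 rad, qdot=-1.5408 0.3200 -1.1149 2.3837 rad/s, tip=0.6980 -0.0115 0.5304 m, u=-11.3508 -13.1658 4.2652 -4.2134 N·m.
t=0.3750 s (step 25): q=-0.0263 1.1332 0.0435 1.9242 rad, qdot=-1.3266 0.6388 -1.6334 1.2877 rad/s, tip=0.5947 0.0702 0.5311 m, u=-9.5756 -11.9880 4.6755 -4.3641 N·m.
t=0.4500 s (step 30): q=-0.1159 1.1943 -0.0821 1.9916 rad, qdot=-1.0501 0.9750 -1.6620 0.5665 rad/s, tip=0.5058 0.1372 0.5248 m, u=-9.6323 -11.9171 5.1277 -4.1728 N·m.
t=0.5250 s (step 35): q=-0.1827 1.2762 -0.2005 2.0168 rad, qdot=-0.7282 1.1803 -1.4831 0.1422 rad/s, tip=0.4331 0.1914 0.5136 m, u=-10.6892 -12.3011 5.3357 -3.7898 N·m.
t=0.6000 s (step 40): q=-0.2255 1.3680 -0.3038 2.0176 rad, qdot=-0.4185 1.2486 -1.2724 -0.0935 rad/s, tip=0.3759 0.2352 0.4997 m, u=-12.0693 -12.6502 5.1969 -3.3590 N·m.
t=0.6750 s (step 45): q=-0.2470 1.4617 -0.3916 2.0056 rad, qdot=-0.1650 1.2417 -1.0722 -0.2142 rad/s, tip=0.3317 0.2707 0.4854 m, u=-13.3516 -12.7178 4.7228 -2.9556 N·m.
t=0.7500 s (step 50): q=-0.2520 1.5538 -0.4647 1.9875 rad, qdot=0.0175 1.2163 -0.8719 -0.2555 rad/s, tip=0.2980 0.2996 0.4722 m, u=-14.3738 -12.4537 3.9763 -2.6092 N·m.
t=0.8250 s (step 55): q=-0.2461 1.6449 -0.5217 1.9690 rad, qdot=0.1326 1.2121 -0.6526 -0.2311 rad/s, tip=0.2726 0.3230 0.4611 m, u=-15.1320 -11.9284 3.0289 -2.3312 N·m.
t=0.9000 s (step 60): q=-0.2327 1.7351 -0.5641 1.9532 rad, qdot=0.2199 1.1955 -0.4818 -0.1879 rad/s, tip=0.2538 0.3420 0.4520 m, u=-15.9040 -11.3072 1.9680 -2.1053 N·m.
t=0.9750 s (step 65): q=-0.2136 1.8240 -0.5954 1.9408 rad, qdot=0.2857 1.1767 -0.3542 -0.1399 rad/s, tip=0.2403 0.3574 0.4445 m, u=-16.6398 -10.5935 0.8555 -1.9216 N·m.
t=1.0500 s (step 70): q=-0.1901 1.9117 -0.6185 1.9320 rad, qdot=0.3374 1.1651 -0.2629 -0.0940 rad/s, tip=0.2308 0.3699 0.4384 m, u=-17.2851 -9.7711 -0.2684 -1.7729 N·m.
t=1.1250 s (step 75): q=-0.1630 1.9991 -0.6360 1.9264 rad, qdot=0.3841 1.1730 -0.2016 -0.0522 rad/s, tip=0.2244 0.3801 0.4334 m, u=-17.7786 -8.7881 -1.3857 -1.6555 N·m.
t=1.2000 s (step 80): q=-0.1321 2.0886 -0.6499 1.9238 rad, qdot=0.4394 1.2243 -0.1663 -0.0135 rad/s, tip=0.2203 0.3883 0.4293 m, u=-18.0267 -7.5035 -2.5028 -1.5670 N·m.
t=1.2750 s (step 85): q=-0.0960 2.1852 -0.6621 1.9241 rad, qdot=0.5285 1.3785 -0.1524 0.0263 rad/s, tip=0.2182 0.3948 0.4261 m, u=-17.9883 -5.5958 -3.6673 -1.5020 N·m.
t=1.3500 s (step 90): q=-0.0525 2.3005 -0.6702 1.9296 rad, qdot=0.6115 1.7139 -0.0123 0.1461 rad/s, tip=0.2180 0.3999 0.4239 m, u=-20.2445 -4.6643 -5.0763 -1.4936 N·m.
t=1.4250 s (step 95): q=-0.0092 2.4340 -0.6612 1.9456 rad, qdot=0.5160 1.7730 0.2538 0.2699 rad/s, tip=0.2198 0.4035 0.4231 m, u=-22.5149 -4.8253 -6.4384 -1.5241 N·m.
t=1.4850 s (step 99): q=0.0182 2.5359 -0.6420 1.9627 rad, qdot=0.3963 1.6106 0.3777 0.2967 rad/s, tip=0.2216 0.4061 0.4231 m.
final q (rad): 0.0182 2.5359 -0.6420 1.9627


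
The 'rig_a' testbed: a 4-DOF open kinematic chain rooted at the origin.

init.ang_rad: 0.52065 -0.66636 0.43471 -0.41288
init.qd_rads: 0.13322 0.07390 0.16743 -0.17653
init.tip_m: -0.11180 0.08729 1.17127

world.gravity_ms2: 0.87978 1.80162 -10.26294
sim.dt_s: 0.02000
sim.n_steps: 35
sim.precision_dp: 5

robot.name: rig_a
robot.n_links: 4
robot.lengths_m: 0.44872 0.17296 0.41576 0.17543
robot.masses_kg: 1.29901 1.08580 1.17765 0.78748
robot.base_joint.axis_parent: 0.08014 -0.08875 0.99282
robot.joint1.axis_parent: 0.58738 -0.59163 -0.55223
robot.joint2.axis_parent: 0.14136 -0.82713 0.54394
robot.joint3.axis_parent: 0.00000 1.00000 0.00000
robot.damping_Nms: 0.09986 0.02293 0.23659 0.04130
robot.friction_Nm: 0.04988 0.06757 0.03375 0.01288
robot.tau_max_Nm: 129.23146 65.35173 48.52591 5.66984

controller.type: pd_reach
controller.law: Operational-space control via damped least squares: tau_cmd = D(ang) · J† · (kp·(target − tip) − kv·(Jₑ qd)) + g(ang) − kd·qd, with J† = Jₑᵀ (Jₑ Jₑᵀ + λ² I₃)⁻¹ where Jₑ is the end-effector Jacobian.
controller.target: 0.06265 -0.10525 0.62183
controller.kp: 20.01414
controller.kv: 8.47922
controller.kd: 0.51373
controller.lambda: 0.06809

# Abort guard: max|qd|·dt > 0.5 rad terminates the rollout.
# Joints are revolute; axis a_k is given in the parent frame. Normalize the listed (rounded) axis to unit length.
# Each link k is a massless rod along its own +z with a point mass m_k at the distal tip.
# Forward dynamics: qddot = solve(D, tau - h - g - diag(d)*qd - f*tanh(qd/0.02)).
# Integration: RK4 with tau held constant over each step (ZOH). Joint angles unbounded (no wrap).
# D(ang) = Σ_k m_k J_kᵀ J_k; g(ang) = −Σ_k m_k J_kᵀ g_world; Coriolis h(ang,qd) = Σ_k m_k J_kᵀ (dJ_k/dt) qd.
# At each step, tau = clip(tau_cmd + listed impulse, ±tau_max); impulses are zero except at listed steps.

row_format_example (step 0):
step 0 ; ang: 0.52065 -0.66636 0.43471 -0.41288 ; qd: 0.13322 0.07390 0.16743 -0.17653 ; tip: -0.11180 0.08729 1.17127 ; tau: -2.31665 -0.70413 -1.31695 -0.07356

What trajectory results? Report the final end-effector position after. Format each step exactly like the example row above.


step 1 ; ang: 0.51747 -0.67045 0.44307 -0.42877 ; qd: -0.43448 -0.45309 0.62295 -1.41953 ; tip: -0.11239 0.08358 1.17019 ; tau: -1.63054 -0.00232 -1.24498 0.58948
step 2 ; ang: 0.50586 -0.68208 0.45742 -0.45961 ; qd: -0.71951 -0.70266 0.79729 -1.67533 ; tip: -0.11189 0.08039 1.16772 ; tau: -0.93115 0.82801 -0.73670 0.64936
step 3 ; ang: 0.49017 -0.69732 0.47338 -0.49406 ; qd: -0.84763 -0.82038 0.79500 -1.77776 ; tip: -0.11037 0.07859 1.16465 ; tau: -0.35662 1.59686 -0.13908 0.62876
step 4 ; ang: 0.47277 -0.71470 0.48913 -0.52966 ; qd: -0.89123 -0.91787 0.77738 -1.79117 ; tip: -0.10806 0.07815 1.16122 ; tau: 0.12387 2.31370 0.41965 0.57300
step 5 ; ang: 0.45506 -0.73381 0.50434 -0.56540 ; qd: -0.87999 -0.99494 0.74304 -1.79175 ; tip: -0.10514 0.07883 1.15751 ; tau: 0.51546 2.95752 0.92252 0.52609
step 6 ; ang: 0.43791 -0.75434 0.51885 -0.60105 ; qd: -0.83582 -1.05928 0.70843 -1.78196 ; tip: -0.10176 0.08040 1.15357 ; tau: 0.83810 3.53212 1.36412 0.48763
step 7 ; ang: 0.42183 -0.77603 0.53268 -0.63648 ; qd: -0.77274 -1.11003 0.67475 -1.76903 ; tip: -0.09803 0.08260 1.14944 ; tau: 1.10468 4.03953 1.74821 0.45980
step 8 ; ang: 0.40712 -0.79859 0.54587 -0.67163 ; qd: -0.70010 -1.14825 0.64443 -1.75399 ; tip: -0.09404 0.08526 1.14512 ; tau: 1.32642 4.48491 2.07915 0.44141
step 9 ; ang: 0.39390 -0.82181 0.55848 -0.70648 ; qd: -0.62363 -1.17507 0.61833 -1.73800 ; tip: -0.08988 0.08818 1.14064 ; tau: 1.51165 4.87387 2.36187 0.43163
step 10 ; ang: 0.38221 -0.84546 0.57063 -0.74100 ; qd: -0.54665 -1.19192 0.59689 -1.72171 ; tip: -0.08561 0.09122 1.13600 ; tau: 1.66684 5.21236 2.60126 0.42952
step 11 ; ang: 0.37205 -0.86937 0.58238 -0.77520 ; qd: -0.47094 -1.20020 0.58009 -1.70552 ; tip: -0.08128 0.09427 1.13123 ; tau: 1.79688 5.50617 2.80202 0.43420
step 12 ; ang: 0.36338 -0.89336 0.59385 -0.80908 ; qd: -0.39736 -1.20118 0.56766 -1.68963 ; tip: -0.07696 0.09723 1.12633 ; tau: 1.90560 5.76068 2.96850 0.44485
step 13 ; ang: 0.35615 -0.91731 0.60510 -0.84265 ; qd: -0.32625 -1.19596 0.55918 -1.67413 ; tip: -0.07268 0.10002 1.12130 ; tau: 1.99597 5.98074 3.10467 0.46071
step 14 ; ang: 0.35032 -0.94111 0.61622 -0.87591 ; qd: -0.25770 -1.18545 0.55418 -1.65897 ; tip: -0.06847 0.10260 1.11617 ; tau: 2.07036 6.17063 3.21408 0.48105
step 15 ; ang: 0.34583 -0.96464 0.62726 -0.90888 ; qd: -0.19166 -1.17040 0.55217 -1.64406 ; tip: -0.06438 0.10490 1.11094 ; tau: 2.13068 6.33407 3.29982 0.50521
step 16 ; ang: 0.34264 -0.98784 0.63829 -0.94155 ; qd: -0.12804 -1.15141 0.55267 -1.62927 ; tip: -0.06041 0.10690 1.10562 ; tau: 2.17851 6.47421 3.36458 0.53260
step 17 ; ang: 0.34070 -1.01062 0.64935 -0.97393 ; qd: -0.06674 -1.12898 0.55525 -1.61448 ; tip: -0.05658 0.10857 1.10022 ; tau: 2.21516 6.59375 3.41069 0.56268
step 18 ; ang: 0.33995 -1.03292 0.66048 -1.00601 ; qd: -0.00856 -1.10291 0.55905 -1.59998 ; tip: -0.05292 0.10989 1.09475 ; tau: 2.24253 6.69482 3.44040 0.59521
step 19 ; ang: 0.34027 -1.05462 0.67166 -1.03784 ; qd: 0.03848 -1.06839 0.55986 -1.58891 ; tip: -0.04942 0.11087 1.08922 ; tau: 2.26832 6.77777 3.45757 0.63141
step 20 ; ang: 0.34148 -1.07561 0.68287 -1.06941 ; qd: 0.08274 -1.03266 0.56370 -1.57398 ; tip: -0.04607 0.11148 1.08365 ; tau: 2.28817 6.84625 3.45974 0.66701
step 21 ; ang: 0.34357 -1.09588 0.69419 -1.10067 ; qd: 0.12708 -0.99676 0.57001 -1.55709 ; tip: -0.04287 0.11174 1.07804 ; tau: 2.29897 6.90148 3.44830 0.70289
step 22 ; ang: 0.34655 -1.11542 0.70564 -1.13159 ; qd: 0.17100 -0.95988 0.57729 -1.53981 ; tip: -0.03983 0.11165 1.07241 ; tau: 2.30103 6.94429 3.42525 0.73968
step 23 ; ang: 0.35040 -1.13422 0.71724 -1.16217 ; qd: 0.21413 -0.92182 0.58504 -1.52221 ; tip: -0.03694 0.11121 1.06677 ; tau: 2.29533 6.97567 3.39190 0.77712
step 24 ; ang: 0.35509 -1.15224 0.72900 -1.19239 ; qd: 0.25615 -0.88258 0.59297 -1.50417 ; tip: -0.03420 0.11042 1.06112 ; tau: 2.28285 6.99651 3.34924 0.81487
step 25 ; ang: 0.36062 -1.16946 0.74091 -1.22225 ; qd: 0.29684 -0.84219 0.60088 -1.48562 ; tip: -0.03162 0.10931 1.05547 ; tau: 2.26446 7.00756 3.29811 0.85265
step 26 ; ang: 0.36694 -1.18587 0.75298 -1.25173 ; qd: 0.33602 -0.80075 0.60862 -1.46652 ; tip: -0.02917 0.10787 1.04983 ; tau: 2.24091 7.00947 3.23923 0.89019
step 27 ; ang: 0.37403 -1.20144 0.76520 -1.28083 ; qd: 0.37356 -0.75836 0.61606 -1.44686 ; tip: -0.02687 0.10613 1.04420 ; tau: 2.21289 7.00278 3.17320 0.92730
step 28 ; ang: 0.38185 -1.21615 0.77757 -1.30953 ; qd: 0.40935 -0.71512 0.62311 -1.42665 ; tip: -0.02469 0.10410 1.03859 ; tau: 2.18102 6.98798 3.10060 0.96377
step 29 ; ang: 0.39037 -1.23000 0.79007 -1.33783 ; qd: 0.44329 -0.67116 0.62966 -1.40591 ; tip: -0.02263 0.10179 1.03302 ; tau: 2.14586 6.96549 3.02193 0.99942
step 30 ; ang: 0.39955 -1.24295 0.80269 -1.36570 ; qd: 0.47530 -0.62659 0.63564 -1.38468 ; tip: -0.02069 0.09921 1.02747 ; tau: 2.10791 6.93569 2.93766 1.03410
step 31 ; ang: 0.40934 -1.25501 0.81543 -1.39315 ; qd: 0.50532 -0.58153 0.64099 -1.36298 ; tip: -0.01885 0.09638 1.02196 ; tau: 2.06764 6.89891 2.84824 1.06766
step 32 ; ang: 0.41972 -1.26617 0.82827 -1.42017 ; qd: 0.53329 -0.53611 0.64566 -1.34088 ; tip: -0.01710 0.09331 1.01650 ; tau: 2.02548 6.85546 2.75407 1.09997
step 33 ; ang: 0.43063 -1.27641 0.84120 -1.44674 ; qd: 0.55916 -0.49045 0.64961 -1.31843 ; tip: -0.01543 0.09002 1.01109 ; tau: 1.98181 6.80564 2.65554 1.13091
step 34 ; ang: 0.44204 -1.28575 0.85419 -1.47286 ; qd: 0.58288 -0.44469 0.65280 -1.29567 ; tip: -0.01383 0.08652 1.00573 ; tau: 1.93698 6.74971 2.55303 1.16036
step 35 ; ang: 0.45391 -1.29416 0.86724 -1.49853 ; qd: 0.60443 -0.39893 0.65522 -1.27267 ; tip: -0.01229 0.08283 1.00042
final tip position (m): -0.01229 0.08283 1.00042


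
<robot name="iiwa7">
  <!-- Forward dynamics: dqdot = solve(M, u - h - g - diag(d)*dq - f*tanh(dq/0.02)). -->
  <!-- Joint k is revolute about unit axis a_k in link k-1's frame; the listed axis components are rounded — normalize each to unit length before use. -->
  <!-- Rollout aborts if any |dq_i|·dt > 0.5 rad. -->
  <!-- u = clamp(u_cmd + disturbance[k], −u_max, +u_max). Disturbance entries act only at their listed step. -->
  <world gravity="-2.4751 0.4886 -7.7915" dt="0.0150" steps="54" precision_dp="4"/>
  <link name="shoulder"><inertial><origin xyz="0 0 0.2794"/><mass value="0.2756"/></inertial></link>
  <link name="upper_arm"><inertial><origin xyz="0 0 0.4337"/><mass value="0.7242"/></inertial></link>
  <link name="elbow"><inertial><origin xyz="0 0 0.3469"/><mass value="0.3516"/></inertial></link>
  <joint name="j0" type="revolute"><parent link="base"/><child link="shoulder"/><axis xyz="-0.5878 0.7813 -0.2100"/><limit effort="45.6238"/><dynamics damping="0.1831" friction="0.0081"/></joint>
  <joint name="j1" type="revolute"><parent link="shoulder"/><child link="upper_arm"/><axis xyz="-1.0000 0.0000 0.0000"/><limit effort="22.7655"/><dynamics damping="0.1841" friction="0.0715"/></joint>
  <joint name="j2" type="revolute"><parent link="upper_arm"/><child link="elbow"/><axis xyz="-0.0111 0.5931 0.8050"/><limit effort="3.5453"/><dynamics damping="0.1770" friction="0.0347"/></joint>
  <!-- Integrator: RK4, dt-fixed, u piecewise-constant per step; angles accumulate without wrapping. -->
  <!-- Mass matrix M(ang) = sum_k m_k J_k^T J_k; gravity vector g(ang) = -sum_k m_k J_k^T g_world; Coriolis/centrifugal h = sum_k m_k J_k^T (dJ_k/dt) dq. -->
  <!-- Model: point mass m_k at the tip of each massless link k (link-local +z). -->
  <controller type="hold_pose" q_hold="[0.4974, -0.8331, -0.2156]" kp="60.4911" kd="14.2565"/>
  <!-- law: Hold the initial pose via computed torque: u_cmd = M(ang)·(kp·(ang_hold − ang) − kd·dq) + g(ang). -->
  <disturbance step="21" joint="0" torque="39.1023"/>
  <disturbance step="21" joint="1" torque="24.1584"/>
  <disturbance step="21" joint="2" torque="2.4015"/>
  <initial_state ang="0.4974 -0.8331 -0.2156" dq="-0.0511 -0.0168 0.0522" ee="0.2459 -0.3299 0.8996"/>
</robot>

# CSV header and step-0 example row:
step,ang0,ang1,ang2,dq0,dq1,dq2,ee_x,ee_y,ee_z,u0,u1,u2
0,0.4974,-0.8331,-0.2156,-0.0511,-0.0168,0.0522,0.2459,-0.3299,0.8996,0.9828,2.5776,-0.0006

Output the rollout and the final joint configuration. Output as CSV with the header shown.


step,ang0,ang1,ang2,dq0,dq1,dq2,ee_x,ee_y,ee_z,u0,u1,u2
1,0.4968,-0.8334,-0.2153,-0.0371,-0.0142,0.0096,0.2455,-0.3304,0.8995,0.9248,2.5232,0.0039
2,0.4963,-0.8335,-0.2152,-0.0300,-0.0081,0.0074,0.2451,-0.3307,0.8994,0.8748,2.4783,0.0031
3,0.4959,-0.8336,-0.2152,-0.0233,-0.0043,0.0060,0.2449,-0.3310,0.8993,0.8316,2.4427,0.0018
4,0.4956,-0.8337,-0.2153,-0.0173,-0.0019,0.0052,0.2447,-0.3312,0.8993,0.7945,2.4142,0.0004
5,0.4954,-0.8337,-0.2153,-0.0121,-0.0005,0.0048,0.2445,-0.3313,0.8993,0.7629,2.3912,-0.0010
6,0.4953,-0.8338,-0.2153,-0.0078,0.0005,0.0046,0.2444,-0.3314,0.8993,0.7360,2.3723,-0.0023
7,0.4952,-0.8338,-0.2153,-0.0043,0.0011,0.0046,0.2444,-0.3314,0.8993,0.7133,2.3566,-0.0035
8,0.4952,-0.8338,-0.2154,-0.0014,0.0015,0.0046,0.2444,-0.3314,0.8993,0.6942,2.3437,-0.0045
9,0.4952,-0.8338,-0.2154,0.0008,0.0018,0.0046,0.2444,-0.3314,0.8993,0.6781,2.3329,-0.0053
10,0.4952,-0.8337,-0.2154,0.0025,0.0020,0.0047,0.2444,-0.3314,0.8993,0.6646,2.3239,-0.0061
11,0.4953,-0.8337,-0.2154,0.0038,0.0022,0.0047,0.2444,-0.3313,0.8993,0.6534,2.3164,-0.0067
12,0.4954,-0.8337,-0.2155,0.0048,0.0023,0.0047,0.2445,-0.3313,0.8993,0.6440,2.3102,-0.0072
13,0.4955,-0.8337,-0.2155,0.0054,0.0023,0.0048,0.2445,-0.3312,0.8993,0.6362,2.3051,-0.0076
14,0.4956,-0.8337,-0.2155,0.0059,0.0023,0.0048,0.2446,-0.3312,0.8994,0.6297,2.3008,-0.0079
15,0.4957,-0.8337,-0.2155,0.0061,0.0023,0.0048,0.2447,-0.3311,0.8994,0.6243,2.2973,-0.0082
16,0.4958,-0.8336,-0.2156,0.0062,0.0023,0.0048,0.2447,-0.3310,0.8994,0.6199,2.2944,-0.0084
17,0.4959,-0.8336,-0.2156,0.0061,0.0023,0.0049,0.2448,-0.3310,0.8994,0.6163,2.2920,-0.0086
18,0.4960,-0.8336,-0.2156,0.0060,0.0023,0.0049,0.2449,-0.3309,0.8994,0.6134,2.2901,-0.0088
19,0.4961,-0.8336,-0.2156,0.0058,0.0022,0.0049,0.2449,-0.3308,0.8994,0.6110,2.2885,-0.0089
20,0.4962,-0.8336,-0.2157,0.0056,0.0022,0.0049,0.2450,-0.3308,0.8994,0.6091,2.2873,-0.0090
21,0.4963,-0.8335,-0.2157,0.0053,0.0022,0.0049,0.2451,-0.3307,0.8994,39.7099,22.7655,2.3925
22,0.5083,-0.8365,-0.2214,1.5792,-0.3817,-0.6982,0.2509,-0.3265,0.8987,-8.0474,-2.3111,-0.5569
23,0.5287,-0.8409,-0.2283,1.1537,-0.2052,-0.2509,0.2615,-0.3191,0.8975,-6.7312,-1.7361,-0.4886
24,0.5436,-0.8431,-0.2302,0.8293,-0.0965,-0.0207,0.2700,-0.3134,0.8966,-5.5959,-1.1924,-0.4224
25,0.5542,-0.8441,-0.2298,0.5864,-0.0378,0.0407,0.2765,-0.3091,0.8959,-4.6183,-0.6939,-0.3545
26,0.5616,-0.8444,-0.2293,0.4013,-0.0084,0.0239,0.2812,-0.3059,0.8955,-3.7777,-0.2436,-0.2902
27,0.5665,-0.8444,-0.2291,0.2554,0.0060,0.0088,0.2844,-0.3037,0.8953,-3.0560,0.1654,-0.2382
28,0.5694,-0.8443,-0.2290,0.1391,0.0130,0.0043,0.2863,-0.3022,0.8952,-2.4375,0.5300,-0.1969
29,0.5708,-0.8441,-0.2290,0.0469,0.0159,0.0024,0.2873,-0.3014,0.8952,-1.9086,0.8484,-0.1628
30,0.5710,-0.8438,-0.2290,-0.0253,0.0164,0.0005,0.2874,-0.3012,0.8953,-1.4584,1.1228,-0.1344
31,0.5702,-0.8436,-0.2290,-0.0811,0.0157,0.0004,0.2870,-0.3014,0.8954,-1.0778,1.3573,-0.1111
32,0.5687,-0.8434,-0.2290,-0.1240,0.0149,0.0010,0.2861,-0.3020,0.8955,-0.7549,1.5561,-0.0914
33,0.5666,-0.8431,-0.2291,-0.1561,0.0140,0.0015,0.2848,-0.3028,0.8957,-0.4819,1.7238,-0.0749
34,0.5641,-0.8430,-0.2291,-0.1794,0.0133,0.0016,0.2832,-0.3038,0.8958,-0.2519,1.8644,-0.0608
35,0.5613,-0.8428,-0.2292,-0.1954,0.0126,0.0015,0.2815,-0.3050,0.8960,-0.0591,1.9817,-0.0490
36,0.5583,-0.8426,-0.2292,-0.2054,0.0120,0.0016,0.2796,-0.3063,0.8962,0.1019,2.0790,-0.0392
37,0.5552,-0.8424,-0.2293,-0.2107,0.0115,0.0016,0.2777,-0.3076,0.8964,0.2355,2.1591,-0.0310
38,0.5520,-0.8423,-0.2293,-0.2120,0.0111,0.0018,0.2757,-0.3090,0.8965,0.3458,2.2247,-0.0242
39,0.5489,-0.8421,-0.2294,-0.2103,0.0108,0.0019,0.2737,-0.3104,0.8967,0.4361,2.2778,-0.0186
40,0.5457,-0.8420,-0.2294,-0.2061,0.0105,0.0021,0.2718,-0.3118,0.8968,0.5095,2.3203,-0.0141
41,0.5427,-0.8418,-0.2295,-0.2001,0.0102,0.0023,0.2699,-0.3131,0.8970,0.5685,2.3540,-0.0104
42,0.5398,-0.8417,-0.2295,-0.1928,0.0099,0.0026,0.2681,-0.3144,0.8971,0.6153,2.3801,-0.0075
43,0.5370,-0.8416,-0.2296,-0.1844,0.0097,0.0028,0.2663,-0.3156,0.8972,0.6520,2.4000,-0.0052
44,0.5343,-0.8414,-0.2296,-0.1754,0.0095,0.0031,0.2646,-0.3168,0.8973,0.6801,2.4147,-0.0034
45,0.5317,-0.8413,-0.2297,-0.1660,0.0093,0.0033,0.2630,-0.3179,0.8974,0.7011,2.4250,-0.0021
46,0.5293,-0.8412,-0.2297,-0.1564,0.0091,0.0036,0.2615,-0.3190,0.8975,0.7162,2.4317,-0.0011
47,0.5271,-0.8411,-0.2297,-0.1467,0.0089,0.0038,0.2601,-0.3199,0.8976,0.7264,2.4355,-0.0004
48,0.5250,-0.8410,-0.2298,-0.1372,0.0088,0.0041,0.2588,-0.3209,0.8976,0.7327,2.4369,0.0001
49,0.5230,-0.8408,-0.2298,-0.1279,0.0086,0.0043,0.2576,-0.3217,0.8977,0.7357,2.4364,0.0004
50,0.5212,-0.8407,-0.2298,-0.1189,0.0085,0.0045,0.2565,-0.3225,0.8978,0.7361,2.4344,0.0005
51,0.5195,-0.8406,-0.2298,-0.1103,0.0084,0.0047,0.2554,-0.3232,0.8978,0.7345,2.4312,0.0005
52,0.5179,-0.8405,-0.2299,-0.1020,0.0083,0.0049,0.2544,-0.3239,0.8979,0.7313,2.4271,0.0004
53,0.5164,-0.8404,-0.2299,-0.0942,0.0082,0.0051,0.2535,-0.3245,0.8979,0.7270,2.4223,0.0003
54,0.5151,-0.8403,-0.2299,-0.0868,0.0081,0.0053,0.2527,-0.3251,0.8980,,,
# final ang (rad): 0.5151 -0.8403 -0.2299


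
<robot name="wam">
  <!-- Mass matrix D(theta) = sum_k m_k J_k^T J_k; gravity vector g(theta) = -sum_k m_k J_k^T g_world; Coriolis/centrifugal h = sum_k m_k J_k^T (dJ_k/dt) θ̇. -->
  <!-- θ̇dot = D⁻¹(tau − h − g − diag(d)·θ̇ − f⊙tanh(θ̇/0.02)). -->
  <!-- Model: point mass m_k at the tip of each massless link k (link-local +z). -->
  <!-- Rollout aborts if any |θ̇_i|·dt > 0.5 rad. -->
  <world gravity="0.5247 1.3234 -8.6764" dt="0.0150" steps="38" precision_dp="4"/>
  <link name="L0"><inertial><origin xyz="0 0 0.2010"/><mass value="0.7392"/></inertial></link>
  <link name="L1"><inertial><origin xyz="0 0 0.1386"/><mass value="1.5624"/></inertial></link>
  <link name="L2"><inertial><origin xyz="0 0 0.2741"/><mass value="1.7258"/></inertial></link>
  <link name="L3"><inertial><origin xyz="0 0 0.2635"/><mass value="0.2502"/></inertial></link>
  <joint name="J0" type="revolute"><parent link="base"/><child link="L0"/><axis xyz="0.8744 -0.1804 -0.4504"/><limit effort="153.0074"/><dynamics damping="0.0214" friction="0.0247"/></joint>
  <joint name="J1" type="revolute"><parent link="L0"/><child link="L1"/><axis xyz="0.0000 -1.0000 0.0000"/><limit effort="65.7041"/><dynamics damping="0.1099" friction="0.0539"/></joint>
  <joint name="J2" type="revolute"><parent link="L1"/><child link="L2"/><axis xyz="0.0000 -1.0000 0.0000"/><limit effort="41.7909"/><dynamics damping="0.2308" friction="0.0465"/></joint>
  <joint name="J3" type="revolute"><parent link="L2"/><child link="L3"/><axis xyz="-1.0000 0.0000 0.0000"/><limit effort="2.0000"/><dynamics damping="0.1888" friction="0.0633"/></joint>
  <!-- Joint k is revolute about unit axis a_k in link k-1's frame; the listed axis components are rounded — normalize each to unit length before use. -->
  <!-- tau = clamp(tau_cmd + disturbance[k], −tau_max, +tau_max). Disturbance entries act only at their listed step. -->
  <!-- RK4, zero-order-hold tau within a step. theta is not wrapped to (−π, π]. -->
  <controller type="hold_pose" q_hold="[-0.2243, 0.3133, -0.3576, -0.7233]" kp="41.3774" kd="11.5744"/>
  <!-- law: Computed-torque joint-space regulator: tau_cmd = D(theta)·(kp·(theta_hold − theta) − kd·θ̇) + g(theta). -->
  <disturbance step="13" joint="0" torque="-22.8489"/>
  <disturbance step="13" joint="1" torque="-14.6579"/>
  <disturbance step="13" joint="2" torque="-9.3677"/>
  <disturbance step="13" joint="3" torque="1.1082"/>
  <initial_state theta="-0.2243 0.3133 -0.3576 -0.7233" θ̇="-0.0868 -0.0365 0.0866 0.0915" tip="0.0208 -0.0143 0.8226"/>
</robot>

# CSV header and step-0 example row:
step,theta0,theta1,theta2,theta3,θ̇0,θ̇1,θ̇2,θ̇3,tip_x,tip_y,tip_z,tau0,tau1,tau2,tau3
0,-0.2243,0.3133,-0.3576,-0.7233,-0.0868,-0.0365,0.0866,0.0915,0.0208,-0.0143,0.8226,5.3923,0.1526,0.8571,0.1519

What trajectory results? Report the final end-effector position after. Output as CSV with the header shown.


step,theta0,theta1,theta2,theta3,θ̇0,θ̇1,θ̇2,θ̇3,tip_x,tip_y,tip_z,tau0,tau1,tau2,tau3
1,-0.2255,0.3131,-0.3569,-0.7226,-0.0751,0.0029,0.0223,0.0147,0.0207,-0.0132,0.8228,5.3051,0.1473,0.8650,0.1704
2,-0.2265,0.3133,-0.3568,-0.7225,-0.0611,0.0047,0.0131,0.0057,0.0208,-0.0125,0.8228,5.2256,0.1490,0.8675,0.1767
3,-0.2274,0.3134,-0.3567,-0.7225,-0.0485,0.0029,0.0105,0.0048,0.0208,-0.0119,0.8228,5.1534,0.1501,0.8685,0.1811
4,-0.2280,0.3135,-0.3566,-0.7225,-0.0376,0.0009,0.0092,0.0045,0.0208,-0.0114,0.8228,5.0879,0.1501,0.8687,0.1850
5,-0.2285,0.3136,-0.3566,-0.7225,-0.0282,-0.0007,0.0081,0.0043,0.0208,-0.0111,0.8228,5.0288,0.1493,0.8683,0.1885
6,-0.2289,0.3136,-0.3566,-0.7226,-0.0202,-0.0019,0.0072,0.0040,0.0208,-0.0108,0.8228,4.9758,0.1477,0.8676,0.1916
7,-0.2291,0.3137,-0.3566,-0.7226,-0.0134,-0.0028,0.0064,0.0038,0.0209,-0.0106,0.8228,4.9286,0.1458,0.8666,0.1943
8,-0.2293,0.3137,-0.3566,-0.7226,-0.0078,-0.0034,0.0058,0.0035,0.0209,-0.0105,0.8228,4.8870,0.1436,0.8655,0.1967
9,-0.2294,0.3137,-0.3567,-0.7226,-0.0031,-0.0039,0.0053,0.0033,0.0209,-0.0105,0.8228,4.8505,0.1412,0.8642,0.1988
10,-0.2294,0.3137,-0.3567,-0.7226,0.0007,-0.0043,0.0050,0.0030,0.0209,-0.0104,0.8228,4.8187,0.1389,0.8630,0.2006
11,-0.2294,0.3137,-0.3567,-0.7226,0.0037,-0.0046,0.0048,0.0028,0.0209,-0.0105,0.8228,4.7909,0.1366,0.8618,0.2022
12,-0.2293,0.3137,-0.3568,-0.7226,0.0062,-0.0047,0.0046,0.0025,0.0209,-0.0105,0.8228,4.7667,0.1343,0.8606,0.2036
13,-0.2292,0.3137,-0.3568,-0.7226,0.0081,-0.0049,0.0045,0.0021,0.0209,-0.0106,0.8228,-18.1033,-14.5257,-8.5082,1.3130
14,-0.2319,0.3106,-0.3569,-0.7226,-0.3683,-0.4132,-0.0188,0.0074,0.0233,-0.0084,0.8228,8.8422,2.7727,2.5476,0.0063
15,-0.2369,0.3050,-0.3572,-0.7226,-0.2987,-0.3355,-0.0213,0.0073,0.0275,-0.0044,0.8227,8.3949,2.5048,2.3702,0.0295
16,-0.2410,0.3005,-0.3575,-0.7226,-0.2385,-0.2684,-0.0217,0.0068,0.0310,-0.0011,0.8226,7.9867,2.2578,2.2073,0.0504
17,-0.2441,0.2969,-0.3579,-0.7226,-0.1864,-0.2102,-0.0212,0.0061,0.0338,0.0015,0.8225,7.6149,2.0309,2.0582,0.0693
18,-0.2466,0.2941,-0.3582,-0.7226,-0.1415,-0.1599,-0.0202,0.0057,0.0359,0.0035,0.8224,7.2768,1.8232,1.9223,0.0864
19,-0.2485,0.2920,-0.3584,-0.7226,-0.1030,-0.1166,-0.0191,0.0054,0.0376,0.0050,0.8223,6.9697,1.6336,1.7989,0.1017
20,-0.2498,0.2905,-0.3587,-0.7226,-0.0700,-0.0794,-0.0180,0.0052,0.0388,0.0060,0.8222,6.6913,1.4609,1.6870,0.1155
21,-0.2506,0.2896,-0.3590,-0.7226,-0.0419,-0.0478,-0.0169,0.0051,0.0396,0.0067,0.8221,6.4395,1.3040,1.5860,0.1279
22,-0.2511,0.2890,-0.3592,-0.7227,-0.0182,-0.0220,-0.0147,0.0050,0.0401,0.0071,0.8221,6.2127,1.1625,1.4950,0.1390
23,-0.2512,0.2888,-0.3593,-0.7227,0.0016,-0.0042,-0.0077,0.0046,0.0403,0.0072,0.8221,6.0105,1.0380,1.4143,0.1489
24,-0.2510,0.2888,-0.3594,-0.7227,0.0179,0.0099,-0.0024,0.0045,0.0403,0.0071,0.8221,5.8325,0.9312,1.3452,0.1575
25,-0.2507,0.2890,-0.3592,-0.7228,0.0312,0.0197,0.0035,0.0043,0.0401,0.0068,0.8221,5.6748,0.8392,1.2854,0.1652
26,-0.2501,0.2893,-0.3591,-0.7228,0.0421,0.0263,0.0095,0.0043,0.0397,0.0064,0.8221,5.5343,0.7595,1.2336,0.1719
27,-0.2494,0.2897,-0.3589,-0.7228,0.0508,0.0325,0.0124,0.0044,0.0393,0.0058,0.8221,5.4091,0.6892,1.1885,0.1779
28,-0.2486,0.2902,-0.3587,-0.7229,0.0576,0.0378,0.0138,0.0044,0.0388,0.0052,0.8222,5.2978,0.6267,1.1487,0.1833
29,-0.2477,0.2908,-0.3584,-0.7229,0.0627,0.0420,0.0145,0.0045,0.0382,0.0045,0.8222,5.1990,0.5711,1.1135,0.1880
30,-0.2468,0.2915,-0.3582,-0.7229,0.0664,0.0452,0.0149,0.0045,0.0375,0.0037,0.8222,5.1116,0.5215,1.0823,0.1922
31,-0.2458,0.2922,-0.3580,-0.7230,0.0689,0.0474,0.0151,0.0045,0.0369,0.0029,0.8223,5.0345,0.4775,1.0547,0.1958
32,-0.2447,0.2929,-0.3577,-0.7230,0.0703,0.0487,0.0151,0.0045,0.0362,0.0021,0.8223,4.9666,0.4383,1.0303,0.1990
33,-0.2437,0.2936,-0.3575,-0.7230,0.0709,0.0493,0.0151,0.0045,0.0355,0.0012,0.8224,4.9072,0.4036,1.0088,0.2017
34,-0.2426,0.2943,-0.3572,-0.7231,0.0707,0.0492,0.0150,0.0045,0.0348,0.0004,0.8224,4.8552,0.3729,0.9898,0.2041
35,-0.2416,0.2951,-0.3570,-0.7231,0.0698,0.0487,0.0149,0.0045,0.0341,-0.0004,0.8224,4.8101,0.3458,0.9731,0.2061
36,-0.2405,0.2958,-0.3568,-0.7231,0.0685,0.0478,0.0147,0.0045,0.0334,-0.0013,0.8224,4.7709,0.3219,0.9585,0.2079
37,-0.2395,0.2965,-0.3565,-0.7231,0.0667,0.0465,0.0146,0.0045,0.0327,-0.0021,0.8225,4.7372,0.3009,0.9456,0.2094
38,-0.2386,0.2971,-0.3563,-0.7232,0.0647,0.0450,0.0143,0.0045,0.0320,-0.0028,0.8225,,,,
# final tip position (m): 0.0320 -0.0028 0.8225
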